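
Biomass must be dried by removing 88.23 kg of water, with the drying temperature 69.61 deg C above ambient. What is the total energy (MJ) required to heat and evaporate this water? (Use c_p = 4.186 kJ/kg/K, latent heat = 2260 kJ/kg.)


E = m_water * (4.186 * dT + 2260) / 1000
= 88.23 * (4.186 * 69.61 + 2260) / 1000
= 225.1089 MJ

225.1089 MJ


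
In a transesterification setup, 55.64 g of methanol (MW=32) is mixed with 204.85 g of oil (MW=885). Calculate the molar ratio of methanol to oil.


Molar ratio = n_MeOH / n_oil = (MeOH/32) / (oil/885) = (MeOH * 885) / (32 * oil)
= (55.64 * 885) / (32 * 204.85)
= 7.5118

7.5118


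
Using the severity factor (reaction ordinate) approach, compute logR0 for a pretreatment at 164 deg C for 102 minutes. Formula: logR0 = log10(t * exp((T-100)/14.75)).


logR0 = log10(t * exp((T - 100) / 14.75))
= log10(102 * exp((164 - 100) / 14.75))
= 3.8930

3.8930


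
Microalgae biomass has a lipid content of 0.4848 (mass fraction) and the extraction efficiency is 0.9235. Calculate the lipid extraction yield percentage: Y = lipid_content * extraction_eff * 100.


Y = lipid_content * extraction_eff * 100
= 0.4848 * 0.9235 * 100
= 44.7713%

44.7713%


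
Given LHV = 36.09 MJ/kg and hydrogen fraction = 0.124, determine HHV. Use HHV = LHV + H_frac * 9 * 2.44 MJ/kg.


HHV = LHV + H_frac * 9 * 2.44
= 36.09 + 0.124 * 9 * 2.44
= 38.8130 MJ/kg

38.8130 MJ/kg


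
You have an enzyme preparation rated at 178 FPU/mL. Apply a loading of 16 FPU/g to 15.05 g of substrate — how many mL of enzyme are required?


V = dosage * m_sub / activity
V = 16 * 15.05 / 178
V = 1.3528 mL

1.3528 mL


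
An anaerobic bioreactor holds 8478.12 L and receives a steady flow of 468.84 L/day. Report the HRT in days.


HRT = V / Q
= 8478.12 / 468.84
= 18.0832 days

18.0832 days


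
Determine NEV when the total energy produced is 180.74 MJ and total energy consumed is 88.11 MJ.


NEV = E_out - E_in
= 180.74 - 88.11
= 92.6300 MJ

92.6300 MJ


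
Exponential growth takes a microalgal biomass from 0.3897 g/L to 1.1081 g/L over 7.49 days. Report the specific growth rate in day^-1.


mu = ln(X2/X1) / dt
= ln(1.1081/0.3897) / 7.49
= 0.1395 per day

0.1395 per day


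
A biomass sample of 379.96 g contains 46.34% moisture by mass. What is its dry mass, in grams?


Wd = Ww * (1 - MC/100)
= 379.96 * (1 - 46.34/100)
= 203.8865 g

203.8865 g


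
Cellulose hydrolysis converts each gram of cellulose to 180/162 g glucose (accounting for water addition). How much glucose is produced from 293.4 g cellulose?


glucose = cellulose * 180/162
= 293.4 * 180/162
= 326.0000 g

326.0000 g


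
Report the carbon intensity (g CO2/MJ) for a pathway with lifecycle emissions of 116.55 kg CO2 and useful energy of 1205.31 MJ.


CI = CO2 * 1000 / E
= 116.55 * 1000 / 1205.31
= 96.6971 g CO2/MJ

96.6971 g CO2/MJ


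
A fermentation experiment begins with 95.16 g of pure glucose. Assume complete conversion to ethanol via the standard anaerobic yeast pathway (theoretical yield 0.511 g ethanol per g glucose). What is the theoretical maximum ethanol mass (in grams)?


Theoretical ethanol yield: m_EtOH = 0.511 * m_glucose
m_EtOH = 0.511 * 95.16 = 48.6268 g

48.6268 g


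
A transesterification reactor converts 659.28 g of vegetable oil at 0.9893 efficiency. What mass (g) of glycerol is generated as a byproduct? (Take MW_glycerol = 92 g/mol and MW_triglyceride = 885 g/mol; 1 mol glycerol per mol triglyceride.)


glycerol = oil * conv * (92/885)
= 659.28 * 0.9893 * 92 / 885
= 67.8020 g

67.8020 g


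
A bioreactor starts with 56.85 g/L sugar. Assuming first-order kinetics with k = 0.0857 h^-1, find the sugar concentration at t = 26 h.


S = S0 * exp(-k * t)
S = 56.85 * exp(-0.0857 * 26)
S = 6.1240 g/L

6.1240 g/L


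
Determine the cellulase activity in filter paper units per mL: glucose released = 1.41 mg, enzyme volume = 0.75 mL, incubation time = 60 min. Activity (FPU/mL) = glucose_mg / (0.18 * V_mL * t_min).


Activity = glucose_mg / (0.18 mg/umol * V_mL * t_min)
= 1.41 / (0.18 * 0.75 * 60)
= 0.1741 FPU/mL

0.1741 FPU/mL


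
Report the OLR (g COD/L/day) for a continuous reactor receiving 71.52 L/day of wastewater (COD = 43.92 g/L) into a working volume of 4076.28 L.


OLR = Q * S / V
= 71.52 * 43.92 / 4076.28
= 0.7706 g/L/day

0.7706 g/L/day


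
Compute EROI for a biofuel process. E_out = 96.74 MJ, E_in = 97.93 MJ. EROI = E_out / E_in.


EROI = E_out / E_in
= 96.74 / 97.93
= 0.9878

0.9878


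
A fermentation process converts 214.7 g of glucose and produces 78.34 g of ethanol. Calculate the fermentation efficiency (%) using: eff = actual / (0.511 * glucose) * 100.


Fermentation efficiency = (actual / (0.511 * glucose)) * 100
= (78.34 / (0.511 * 214.7)) * 100
= 71.4053%

71.4053%


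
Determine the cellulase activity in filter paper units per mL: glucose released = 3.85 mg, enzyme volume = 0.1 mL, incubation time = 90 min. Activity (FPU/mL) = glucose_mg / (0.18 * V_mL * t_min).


Activity = glucose_mg / (0.18 mg/umol * V_mL * t_min)
= 3.85 / (0.18 * 0.1 * 90)
= 2.3765 FPU/mL

2.3765 FPU/mL


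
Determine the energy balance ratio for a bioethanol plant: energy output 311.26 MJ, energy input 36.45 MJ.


EROI = E_out / E_in
= 311.26 / 36.45
= 8.5394

8.5394


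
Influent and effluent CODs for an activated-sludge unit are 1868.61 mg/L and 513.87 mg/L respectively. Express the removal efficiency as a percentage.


eta = (COD_in - COD_out) / COD_in * 100
= (1868.61 - 513.87) / 1868.61 * 100
= 72.4999%

72.4999%


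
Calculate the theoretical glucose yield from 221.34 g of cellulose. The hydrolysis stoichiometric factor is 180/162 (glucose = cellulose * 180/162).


glucose = cellulose * 180/162
= 221.34 * 180/162
= 245.9333 g

245.9333 g


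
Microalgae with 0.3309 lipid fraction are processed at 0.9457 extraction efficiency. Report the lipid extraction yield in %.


Y = lipid_content * extraction_eff * 100
= 0.3309 * 0.9457 * 100
= 31.2932%

31.2932%


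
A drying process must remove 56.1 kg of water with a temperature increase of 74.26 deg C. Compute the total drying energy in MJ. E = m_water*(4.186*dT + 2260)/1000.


E = m_water * (4.186 * dT + 2260) / 1000
= 56.1 * (4.186 * 74.26 + 2260) / 1000
= 144.2248 MJ

144.2248 MJ


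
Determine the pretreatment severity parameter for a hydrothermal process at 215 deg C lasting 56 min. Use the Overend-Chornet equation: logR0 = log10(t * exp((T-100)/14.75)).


logR0 = log10(t * exp((T - 100) / 14.75))
= log10(56 * exp((215 - 100) / 14.75))
= 5.1342

5.1342


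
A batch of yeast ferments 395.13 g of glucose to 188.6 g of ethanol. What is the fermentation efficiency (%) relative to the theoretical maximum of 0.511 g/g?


Fermentation efficiency = (actual / (0.511 * glucose)) * 100
= (188.6 / (0.511 * 395.13)) * 100
= 93.4073%

93.4073%


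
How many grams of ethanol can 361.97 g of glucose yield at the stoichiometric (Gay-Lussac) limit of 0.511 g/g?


Theoretical ethanol yield: m_EtOH = 0.511 * m_glucose
m_EtOH = 0.511 * 361.97 = 184.9667 g

184.9667 g


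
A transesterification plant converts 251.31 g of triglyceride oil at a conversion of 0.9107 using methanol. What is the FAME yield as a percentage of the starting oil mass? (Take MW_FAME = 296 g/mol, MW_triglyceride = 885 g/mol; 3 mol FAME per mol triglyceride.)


m_FAME = oil * conv * (3 * 296 / 885) = oil * conv * (888/885)
= 251.31 * 0.9107 * 888 / 885
= 229.6438 g
Y = m_FAME / oil * 100 = conv * (888/885) * 100
= 0.9107 * 888 / 885 * 100
= 91.38%

91.38%


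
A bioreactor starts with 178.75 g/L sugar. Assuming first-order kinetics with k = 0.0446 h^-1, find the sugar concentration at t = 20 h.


S = S0 * exp(-k * t)
S = 178.75 * exp(-0.0446 * 20)
S = 73.2581 g/L

73.2581 g/L


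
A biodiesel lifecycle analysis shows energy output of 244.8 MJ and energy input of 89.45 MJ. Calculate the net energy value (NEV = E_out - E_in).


NEV = E_out - E_in
= 244.8 - 89.45
= 155.3500 MJ

155.3500 MJ


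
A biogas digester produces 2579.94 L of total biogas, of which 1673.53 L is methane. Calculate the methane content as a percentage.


CH4% = V_CH4 / V_total * 100
= 1673.53 / 2579.94 * 100
= 64.8670%

64.8670%


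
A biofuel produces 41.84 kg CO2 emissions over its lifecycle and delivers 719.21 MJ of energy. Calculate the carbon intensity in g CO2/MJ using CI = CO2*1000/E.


CI = CO2 * 1000 / E
= 41.84 * 1000 / 719.21
= 58.1749 g CO2/MJ

58.1749 g CO2/MJ


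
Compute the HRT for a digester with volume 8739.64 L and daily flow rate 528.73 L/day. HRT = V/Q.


HRT = V / Q
= 8739.64 / 528.73
= 16.5295 days

16.5295 days


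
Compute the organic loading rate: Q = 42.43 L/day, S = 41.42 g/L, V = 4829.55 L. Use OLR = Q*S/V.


OLR = Q * S / V
= 42.43 * 41.42 / 4829.55
= 0.3639 g/L/day

0.3639 g/L/day


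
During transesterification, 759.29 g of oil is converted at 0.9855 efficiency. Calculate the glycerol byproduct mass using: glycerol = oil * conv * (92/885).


glycerol = oil * conv * (92/885)
= 759.29 * 0.9855 * 92 / 885
= 77.7873 g

77.7873 g


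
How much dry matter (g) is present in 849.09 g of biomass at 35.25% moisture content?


Wd = Ww * (1 - MC/100)
= 849.09 * (1 - 35.25/100)
= 549.7858 g

549.7858 g


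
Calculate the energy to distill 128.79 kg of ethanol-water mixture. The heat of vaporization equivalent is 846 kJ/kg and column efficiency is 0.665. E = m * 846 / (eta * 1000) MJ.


E = m * 846 / (eta * 1000)
= 128.79 * 846 / (0.665 * 1000)
= 163.8441 MJ

163.8441 MJ


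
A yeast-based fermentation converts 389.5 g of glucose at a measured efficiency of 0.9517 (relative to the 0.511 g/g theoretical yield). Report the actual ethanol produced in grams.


Actual ethanol: m = 0.511 * 389.5 * 0.9517
m = 189.4211 g

189.4211 g


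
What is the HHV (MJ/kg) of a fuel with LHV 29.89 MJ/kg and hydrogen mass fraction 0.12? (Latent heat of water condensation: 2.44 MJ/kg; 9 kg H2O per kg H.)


HHV = LHV + H_frac * 9 * 2.44
= 29.89 + 0.12 * 9 * 2.44
= 32.5252 MJ/kg

32.5252 MJ/kg


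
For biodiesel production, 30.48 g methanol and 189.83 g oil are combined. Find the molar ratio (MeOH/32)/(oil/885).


Molar ratio = n_MeOH / n_oil = (MeOH/32) / (oil/885) = (MeOH * 885) / (32 * oil)
= (30.48 * 885) / (32 * 189.83)
= 4.4406

4.4406


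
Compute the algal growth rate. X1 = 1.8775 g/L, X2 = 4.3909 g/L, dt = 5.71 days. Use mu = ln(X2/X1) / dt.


mu = ln(X2/X1) / dt
= ln(4.3909/1.8775) / 5.71
= 0.1488 per day

0.1488 per day


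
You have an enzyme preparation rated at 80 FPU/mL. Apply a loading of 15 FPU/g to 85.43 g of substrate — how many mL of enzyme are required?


V = dosage * m_sub / activity
V = 15 * 85.43 / 80
V = 16.0181 mL

16.0181 mL


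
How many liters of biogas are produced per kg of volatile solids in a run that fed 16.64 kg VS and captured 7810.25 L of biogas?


Y = V / VS
= 7810.25 / 16.64
= 469.3660 L/kg VS

469.3660 L/kg VS


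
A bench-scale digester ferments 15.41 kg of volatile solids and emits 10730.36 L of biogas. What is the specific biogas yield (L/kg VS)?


Y = V / VS
= 10730.36 / 15.41
= 696.3245 L/kg VS

696.3245 L/kg VS


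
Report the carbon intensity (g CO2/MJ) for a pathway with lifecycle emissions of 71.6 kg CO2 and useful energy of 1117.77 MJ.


CI = CO2 * 1000 / E
= 71.6 * 1000 / 1117.77
= 64.0561 g CO2/MJ

64.0561 g CO2/MJ


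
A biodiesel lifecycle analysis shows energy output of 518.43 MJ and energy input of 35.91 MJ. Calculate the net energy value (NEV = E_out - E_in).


NEV = E_out - E_in
= 518.43 - 35.91
= 482.5200 MJ

482.5200 MJ


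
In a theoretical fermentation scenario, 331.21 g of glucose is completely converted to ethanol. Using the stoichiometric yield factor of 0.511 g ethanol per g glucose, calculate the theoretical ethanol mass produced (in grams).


Theoretical ethanol yield: m_EtOH = 0.511 * m_glucose
m_EtOH = 0.511 * 331.21 = 169.2483 g

169.2483 g


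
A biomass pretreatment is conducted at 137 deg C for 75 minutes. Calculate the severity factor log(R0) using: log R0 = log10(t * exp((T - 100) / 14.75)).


logR0 = log10(t * exp((T - 100) / 14.75))
= log10(75 * exp((137 - 100) / 14.75))
= 2.9645

2.9645


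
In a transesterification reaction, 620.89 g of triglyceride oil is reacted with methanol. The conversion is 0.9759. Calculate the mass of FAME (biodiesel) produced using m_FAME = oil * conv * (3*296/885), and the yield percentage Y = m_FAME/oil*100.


m_FAME = oil * conv * (3 * 296 / 885) = oil * conv * (888/885)
= 620.89 * 0.9759 * 888 / 885
= 607.9805 g
Y = m_FAME / oil * 100 = conv * (888/885) * 100
= 0.9759 * 888 / 885 * 100
= 97.92%

607.9805 g FAME; Y = 97.92%


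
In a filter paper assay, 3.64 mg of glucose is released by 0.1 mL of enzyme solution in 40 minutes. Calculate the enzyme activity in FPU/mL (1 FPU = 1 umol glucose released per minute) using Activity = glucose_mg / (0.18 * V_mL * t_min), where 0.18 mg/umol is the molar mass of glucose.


Activity = glucose_mg / (0.18 mg/umol * V_mL * t_min)
= 3.64 / (0.18 * 0.1 * 40)
= 5.0556 FPU/mL

5.0556 FPU/mL


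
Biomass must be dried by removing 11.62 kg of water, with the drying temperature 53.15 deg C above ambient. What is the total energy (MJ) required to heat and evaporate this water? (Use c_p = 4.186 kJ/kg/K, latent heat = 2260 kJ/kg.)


E = m_water * (4.186 * dT + 2260) / 1000
= 11.62 * (4.186 * 53.15 + 2260) / 1000
= 28.8465 MJ

28.8465 MJ


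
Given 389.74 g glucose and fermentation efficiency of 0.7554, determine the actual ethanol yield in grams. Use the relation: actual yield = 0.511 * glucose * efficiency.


Actual ethanol: m = 0.511 * 389.74 * 0.7554
m = 150.4433 g

150.4433 g


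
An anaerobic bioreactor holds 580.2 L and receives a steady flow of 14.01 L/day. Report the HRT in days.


HRT = V / Q
= 580.2 / 14.01
= 41.4133 days

41.4133 days


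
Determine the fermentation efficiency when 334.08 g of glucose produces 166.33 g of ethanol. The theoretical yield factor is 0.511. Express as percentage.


Fermentation efficiency = (actual / (0.511 * glucose)) * 100
= (166.33 / (0.511 * 334.08)) * 100
= 97.4315%

97.4315%


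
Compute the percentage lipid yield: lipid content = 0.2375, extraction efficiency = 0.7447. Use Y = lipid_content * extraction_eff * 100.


Y = lipid_content * extraction_eff * 100
= 0.2375 * 0.7447 * 100
= 17.6866%

17.6866%


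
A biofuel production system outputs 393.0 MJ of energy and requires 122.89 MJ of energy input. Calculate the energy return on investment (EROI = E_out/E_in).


EROI = E_out / E_in
= 393.0 / 122.89
= 3.1980

3.1980


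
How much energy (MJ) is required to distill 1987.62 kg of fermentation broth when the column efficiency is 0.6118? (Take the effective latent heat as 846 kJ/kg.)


E = m * 846 / (eta * 1000)
= 1987.62 * 846 / (0.6118 * 1000)
= 2748.4906 MJ

2748.4906 MJ


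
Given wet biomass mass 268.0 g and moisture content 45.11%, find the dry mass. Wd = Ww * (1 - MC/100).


Wd = Ww * (1 - MC/100)
= 268.0 * (1 - 45.11/100)
= 147.1052 g

147.1052 g


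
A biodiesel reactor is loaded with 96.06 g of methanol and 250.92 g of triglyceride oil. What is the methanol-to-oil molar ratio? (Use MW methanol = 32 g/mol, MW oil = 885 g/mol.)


Molar ratio = n_MeOH / n_oil = (MeOH/32) / (oil/885) = (MeOH * 885) / (32 * oil)
= (96.06 * 885) / (32 * 250.92)
= 10.5877

10.5877


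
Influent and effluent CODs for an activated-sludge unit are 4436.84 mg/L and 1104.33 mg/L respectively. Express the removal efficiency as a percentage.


eta = (COD_in - COD_out) / COD_in * 100
= (4436.84 - 1104.33) / 4436.84 * 100
= 75.1100%

75.1100%


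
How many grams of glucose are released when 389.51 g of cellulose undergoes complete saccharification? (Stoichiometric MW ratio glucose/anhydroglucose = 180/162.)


glucose = cellulose * 180/162
= 389.51 * 180/162
= 432.7889 g

432.7889 g


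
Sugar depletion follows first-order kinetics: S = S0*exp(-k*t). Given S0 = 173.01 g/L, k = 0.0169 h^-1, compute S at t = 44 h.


S = S0 * exp(-k * t)
S = 173.01 * exp(-0.0169 * 44)
S = 82.2488 g/L

82.2488 g/L


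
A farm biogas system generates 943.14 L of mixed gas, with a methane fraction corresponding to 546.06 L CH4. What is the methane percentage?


CH4% = V_CH4 / V_total * 100
= 546.06 / 943.14 * 100
= 57.8981%

57.8981%


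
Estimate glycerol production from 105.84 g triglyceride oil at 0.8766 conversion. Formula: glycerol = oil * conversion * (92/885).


glycerol = oil * conv * (92/885)
= 105.84 * 0.8766 * 92 / 885
= 9.6449 g

9.6449 g


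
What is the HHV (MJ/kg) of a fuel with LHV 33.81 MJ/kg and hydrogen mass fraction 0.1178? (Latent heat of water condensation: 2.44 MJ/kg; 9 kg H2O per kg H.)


HHV = LHV + H_frac * 9 * 2.44
= 33.81 + 0.1178 * 9 * 2.44
= 36.3969 MJ/kg

36.3969 MJ/kg


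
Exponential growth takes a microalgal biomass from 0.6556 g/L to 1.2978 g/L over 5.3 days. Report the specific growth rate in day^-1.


mu = ln(X2/X1) / dt
= ln(1.2978/0.6556) / 5.3
= 0.1288 per day

0.1288 per day


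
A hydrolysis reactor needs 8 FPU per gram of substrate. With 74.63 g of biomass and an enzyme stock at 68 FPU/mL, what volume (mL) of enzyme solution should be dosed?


V = dosage * m_sub / activity
V = 8 * 74.63 / 68
V = 8.7800 mL

8.7800 mL


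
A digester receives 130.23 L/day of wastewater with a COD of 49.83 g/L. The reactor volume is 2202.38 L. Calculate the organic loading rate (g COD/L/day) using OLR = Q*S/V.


OLR = Q * S / V
= 130.23 * 49.83 / 2202.38
= 2.9465 g/L/day

2.9465 g/L/day


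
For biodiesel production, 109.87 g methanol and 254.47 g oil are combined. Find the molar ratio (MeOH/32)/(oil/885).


Molar ratio = n_MeOH / n_oil = (MeOH/32) / (oil/885) = (MeOH * 885) / (32 * oil)
= (109.87 * 885) / (32 * 254.47)
= 11.9409

11.9409


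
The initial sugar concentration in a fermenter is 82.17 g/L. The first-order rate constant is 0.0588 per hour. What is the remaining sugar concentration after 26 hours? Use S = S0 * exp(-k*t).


S = S0 * exp(-k * t)
S = 82.17 * exp(-0.0588 * 26)
S = 17.8141 g/L

17.8141 g/L


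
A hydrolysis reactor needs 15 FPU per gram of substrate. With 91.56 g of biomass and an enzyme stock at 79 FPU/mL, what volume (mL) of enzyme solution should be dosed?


V = dosage * m_sub / activity
V = 15 * 91.56 / 79
V = 17.3848 mL

17.3848 mL


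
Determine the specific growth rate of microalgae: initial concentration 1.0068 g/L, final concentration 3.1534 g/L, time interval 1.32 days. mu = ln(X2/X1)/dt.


mu = ln(X2/X1) / dt
= ln(3.1534/1.0068) / 1.32
= 0.8649 per day

0.8649 per day


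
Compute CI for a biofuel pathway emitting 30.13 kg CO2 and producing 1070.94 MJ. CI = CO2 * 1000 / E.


CI = CO2 * 1000 / E
= 30.13 * 1000 / 1070.94
= 28.1342 g CO2/MJ

28.1342 g CO2/MJ


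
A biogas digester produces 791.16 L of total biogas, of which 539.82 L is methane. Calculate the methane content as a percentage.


CH4% = V_CH4 / V_total * 100
= 539.82 / 791.16 * 100
= 68.2315%

68.2315%


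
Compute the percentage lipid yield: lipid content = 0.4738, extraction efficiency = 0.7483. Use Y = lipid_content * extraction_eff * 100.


Y = lipid_content * extraction_eff * 100
= 0.4738 * 0.7483 * 100
= 35.4545%

35.4545%


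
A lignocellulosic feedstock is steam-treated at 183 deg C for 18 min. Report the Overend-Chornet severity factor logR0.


logR0 = log10(t * exp((T - 100) / 14.75))
= log10(18 * exp((183 - 100) / 14.75))
= 3.6991

3.6991


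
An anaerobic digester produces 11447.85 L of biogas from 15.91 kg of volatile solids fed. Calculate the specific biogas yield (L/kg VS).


Y = V / VS
= 11447.85 / 15.91
= 719.5380 L/kg VS

719.5380 L/kg VS


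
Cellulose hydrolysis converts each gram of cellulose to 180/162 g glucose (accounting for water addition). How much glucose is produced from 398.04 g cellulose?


glucose = cellulose * 180/162
= 398.04 * 180/162
= 442.2667 g

442.2667 g


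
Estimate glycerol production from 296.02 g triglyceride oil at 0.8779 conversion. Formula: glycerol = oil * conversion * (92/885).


glycerol = oil * conv * (92/885)
= 296.02 * 0.8779 * 92 / 885
= 27.0154 g

27.0154 g


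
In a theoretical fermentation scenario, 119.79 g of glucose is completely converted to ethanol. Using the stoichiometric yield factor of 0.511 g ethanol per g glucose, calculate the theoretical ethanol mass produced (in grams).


Theoretical ethanol yield: m_EtOH = 0.511 * m_glucose
m_EtOH = 0.511 * 119.79 = 61.2127 g

61.2127 g


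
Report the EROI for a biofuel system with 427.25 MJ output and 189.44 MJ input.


EROI = E_out / E_in
= 427.25 / 189.44
= 2.2553

2.2553


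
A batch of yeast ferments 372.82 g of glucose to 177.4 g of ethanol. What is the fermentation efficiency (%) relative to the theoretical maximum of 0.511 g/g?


Fermentation efficiency = (actual / (0.511 * glucose)) * 100
= (177.4 / (0.511 * 372.82)) * 100
= 93.1180%

93.1180%


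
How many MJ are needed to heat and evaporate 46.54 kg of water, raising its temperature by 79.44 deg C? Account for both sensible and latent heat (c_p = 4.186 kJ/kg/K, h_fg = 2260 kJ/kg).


E = m_water * (4.186 * dT + 2260) / 1000
= 46.54 * (4.186 * 79.44 + 2260) / 1000
= 120.6566 MJ

120.6566 MJ


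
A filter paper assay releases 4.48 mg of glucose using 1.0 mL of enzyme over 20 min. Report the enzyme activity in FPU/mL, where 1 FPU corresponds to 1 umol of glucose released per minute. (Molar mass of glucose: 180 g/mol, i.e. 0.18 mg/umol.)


Activity = glucose_mg / (0.18 mg/umol * V_mL * t_min)
= 4.48 / (0.18 * 1.0 * 20)
= 1.2444 FPU/mL

1.2444 FPU/mL


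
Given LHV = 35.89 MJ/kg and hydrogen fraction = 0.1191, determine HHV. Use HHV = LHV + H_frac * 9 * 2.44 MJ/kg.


HHV = LHV + H_frac * 9 * 2.44
= 35.89 + 0.1191 * 9 * 2.44
= 38.5054 MJ/kg

38.5054 MJ/kg


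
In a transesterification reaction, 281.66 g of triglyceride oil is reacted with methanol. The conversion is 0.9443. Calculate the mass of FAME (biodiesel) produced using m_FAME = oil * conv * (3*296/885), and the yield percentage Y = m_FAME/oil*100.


m_FAME = oil * conv * (3 * 296 / 885) = oil * conv * (888/885)
= 281.66 * 0.9443 * 888 / 885
= 266.8731 g
Y = m_FAME / oil * 100 = conv * (888/885) * 100
= 0.9443 * 888 / 885 * 100
= 94.75%

266.8731 g FAME; Y = 94.75%


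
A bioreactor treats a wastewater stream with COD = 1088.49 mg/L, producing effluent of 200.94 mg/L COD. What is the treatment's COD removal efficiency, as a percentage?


eta = (COD_in - COD_out) / COD_in * 100
= (1088.49 - 200.94) / 1088.49 * 100
= 81.5396%

81.5396%


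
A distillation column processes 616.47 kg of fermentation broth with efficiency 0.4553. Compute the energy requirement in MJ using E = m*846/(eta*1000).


E = m * 846 / (eta * 1000)
= 616.47 * 846 / (0.4553 * 1000)
= 1145.4725 MJ

1145.4725 MJ


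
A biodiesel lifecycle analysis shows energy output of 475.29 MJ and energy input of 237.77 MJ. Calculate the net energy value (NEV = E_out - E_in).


NEV = E_out - E_in
= 475.29 - 237.77
= 237.5200 MJ

237.5200 MJ


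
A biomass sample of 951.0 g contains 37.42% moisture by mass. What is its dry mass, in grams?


Wd = Ww * (1 - MC/100)
= 951.0 * (1 - 37.42/100)
= 595.1358 g

595.1358 g


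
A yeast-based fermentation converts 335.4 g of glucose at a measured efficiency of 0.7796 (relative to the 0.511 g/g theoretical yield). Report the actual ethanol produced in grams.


Actual ethanol: m = 0.511 * 335.4 * 0.7796
m = 133.6152 g

133.6152 g


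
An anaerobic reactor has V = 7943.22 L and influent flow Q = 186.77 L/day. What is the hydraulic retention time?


HRT = V / Q
= 7943.22 / 186.77
= 42.5294 days

42.5294 days


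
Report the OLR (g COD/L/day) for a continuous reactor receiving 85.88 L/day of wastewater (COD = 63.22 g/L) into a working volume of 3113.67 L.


OLR = Q * S / V
= 85.88 * 63.22 / 3113.67
= 1.7437 g/L/day

1.7437 g/L/day


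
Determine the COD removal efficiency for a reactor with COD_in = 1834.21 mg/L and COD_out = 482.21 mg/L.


eta = (COD_in - COD_out) / COD_in * 100
= (1834.21 - 482.21) / 1834.21 * 100
= 73.7102%

73.7102%


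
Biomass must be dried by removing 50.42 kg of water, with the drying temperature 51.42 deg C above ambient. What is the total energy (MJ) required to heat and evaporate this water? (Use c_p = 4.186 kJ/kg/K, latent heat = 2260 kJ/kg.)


E = m_water * (4.186 * dT + 2260) / 1000
= 50.42 * (4.186 * 51.42 + 2260) / 1000
= 124.8018 MJ

124.8018 MJ


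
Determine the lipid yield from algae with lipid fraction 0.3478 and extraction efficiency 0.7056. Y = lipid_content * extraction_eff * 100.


Y = lipid_content * extraction_eff * 100
= 0.3478 * 0.7056 * 100
= 24.5408%

24.5408%


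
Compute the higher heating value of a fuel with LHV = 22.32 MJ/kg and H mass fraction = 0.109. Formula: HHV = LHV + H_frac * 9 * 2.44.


HHV = LHV + H_frac * 9 * 2.44
= 22.32 + 0.109 * 9 * 2.44
= 24.7136 MJ/kg

24.7136 MJ/kg


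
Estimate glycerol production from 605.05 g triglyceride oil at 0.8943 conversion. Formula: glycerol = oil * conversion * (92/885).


glycerol = oil * conv * (92/885)
= 605.05 * 0.8943 * 92 / 885
= 56.2496 g

56.2496 g


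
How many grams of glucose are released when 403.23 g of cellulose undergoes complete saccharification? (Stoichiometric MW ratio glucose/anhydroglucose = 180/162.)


glucose = cellulose * 180/162
= 403.23 * 180/162
= 448.0333 g

448.0333 g


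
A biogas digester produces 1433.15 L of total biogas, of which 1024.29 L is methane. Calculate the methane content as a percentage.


CH4% = V_CH4 / V_total * 100
= 1024.29 / 1433.15 * 100
= 71.4712%

71.4712%


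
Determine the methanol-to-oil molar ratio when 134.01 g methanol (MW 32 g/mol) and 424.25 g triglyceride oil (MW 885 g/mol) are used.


Molar ratio = n_MeOH / n_oil = (MeOH/32) / (oil/885) = (MeOH * 885) / (32 * oil)
= (134.01 * 885) / (32 * 424.25)
= 8.7359

8.7359


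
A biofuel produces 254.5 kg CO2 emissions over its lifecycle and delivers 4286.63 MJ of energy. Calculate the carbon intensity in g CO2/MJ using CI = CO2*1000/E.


CI = CO2 * 1000 / E
= 254.5 * 1000 / 4286.63
= 59.3706 g CO2/MJ

59.3706 g CO2/MJ


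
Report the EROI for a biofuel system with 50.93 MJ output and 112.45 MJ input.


EROI = E_out / E_in
= 50.93 / 112.45
= 0.4529

0.4529


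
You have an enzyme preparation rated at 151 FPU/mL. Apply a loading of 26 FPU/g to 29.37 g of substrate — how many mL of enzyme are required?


V = dosage * m_sub / activity
V = 26 * 29.37 / 151
V = 5.0571 mL

5.0571 mL


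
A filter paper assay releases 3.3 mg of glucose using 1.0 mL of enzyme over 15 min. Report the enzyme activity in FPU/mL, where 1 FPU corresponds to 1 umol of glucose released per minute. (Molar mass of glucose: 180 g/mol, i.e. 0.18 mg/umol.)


Activity = glucose_mg / (0.18 mg/umol * V_mL * t_min)
= 3.3 / (0.18 * 1.0 * 15)
= 1.2222 FPU/mL

1.2222 FPU/mL


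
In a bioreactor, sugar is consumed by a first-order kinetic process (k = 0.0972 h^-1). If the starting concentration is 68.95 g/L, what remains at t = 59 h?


S = S0 * exp(-k * t)
S = 68.95 * exp(-0.0972 * 59)
S = 0.2228 g/L

0.2228 g/L


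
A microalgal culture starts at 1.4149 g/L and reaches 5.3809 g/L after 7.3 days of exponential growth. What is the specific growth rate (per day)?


mu = ln(X2/X1) / dt
= ln(5.3809/1.4149) / 7.3
= 0.1830 per day

0.1830 per day


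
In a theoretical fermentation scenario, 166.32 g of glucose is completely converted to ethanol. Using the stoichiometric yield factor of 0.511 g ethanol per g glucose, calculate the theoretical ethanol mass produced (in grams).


Theoretical ethanol yield: m_EtOH = 0.511 * m_glucose
m_EtOH = 0.511 * 166.32 = 84.9895 g

84.9895 g


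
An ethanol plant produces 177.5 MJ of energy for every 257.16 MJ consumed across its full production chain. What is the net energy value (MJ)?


NEV = E_out - E_in
= 177.5 - 257.16
= -79.6600 MJ

-79.6600 MJ


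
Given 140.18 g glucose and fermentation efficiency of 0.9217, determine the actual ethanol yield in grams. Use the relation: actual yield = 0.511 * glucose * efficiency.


Actual ethanol: m = 0.511 * 140.18 * 0.9217
m = 66.0232 g

66.0232 g


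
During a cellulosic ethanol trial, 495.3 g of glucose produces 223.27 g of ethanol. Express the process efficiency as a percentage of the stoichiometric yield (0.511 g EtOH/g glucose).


Fermentation efficiency = (actual / (0.511 * glucose)) * 100
= (223.27 / (0.511 * 495.3)) * 100
= 88.2147%

88.2147%


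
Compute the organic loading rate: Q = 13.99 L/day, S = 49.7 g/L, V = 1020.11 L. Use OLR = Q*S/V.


OLR = Q * S / V
= 13.99 * 49.7 / 1020.11
= 0.6816 g/L/day

0.6816 g/L/day


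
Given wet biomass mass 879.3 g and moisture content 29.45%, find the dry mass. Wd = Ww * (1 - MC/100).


Wd = Ww * (1 - MC/100)
= 879.3 * (1 - 29.45/100)
= 620.3461 g

620.3461 g


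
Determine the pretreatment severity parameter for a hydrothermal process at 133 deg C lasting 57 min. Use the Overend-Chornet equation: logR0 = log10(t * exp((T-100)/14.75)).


logR0 = log10(t * exp((T - 100) / 14.75))
= log10(57 * exp((133 - 100) / 14.75))
= 2.7275

2.7275


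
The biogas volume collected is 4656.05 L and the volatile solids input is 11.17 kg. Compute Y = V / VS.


Y = V / VS
= 4656.05 / 11.17
= 416.8353 L/kg VS

416.8353 L/kg VS


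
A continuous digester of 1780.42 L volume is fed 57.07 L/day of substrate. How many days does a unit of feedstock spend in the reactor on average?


HRT = V / Q
= 1780.42 / 57.07
= 31.1971 days

31.1971 days


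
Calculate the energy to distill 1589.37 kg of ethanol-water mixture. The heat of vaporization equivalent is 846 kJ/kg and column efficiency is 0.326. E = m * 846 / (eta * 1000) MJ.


E = m * 846 / (eta * 1000)
= 1589.37 * 846 / (0.326 * 1000)
= 4124.5614 MJ

4124.5614 MJ


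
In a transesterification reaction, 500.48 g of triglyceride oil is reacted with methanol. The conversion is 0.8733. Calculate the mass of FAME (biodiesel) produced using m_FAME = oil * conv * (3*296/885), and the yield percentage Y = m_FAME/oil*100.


m_FAME = oil * conv * (3 * 296 / 885) = oil * conv * (888/885)
= 500.48 * 0.8733 * 888 / 885
= 438.5508 g
Y = m_FAME / oil * 100 = conv * (888/885) * 100
= 0.8733 * 888 / 885 * 100
= 87.63%

438.5508 g FAME; Y = 87.63%


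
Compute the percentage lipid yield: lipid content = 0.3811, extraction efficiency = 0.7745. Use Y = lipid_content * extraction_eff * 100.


Y = lipid_content * extraction_eff * 100
= 0.3811 * 0.7745 * 100
= 29.5162%

29.5162%


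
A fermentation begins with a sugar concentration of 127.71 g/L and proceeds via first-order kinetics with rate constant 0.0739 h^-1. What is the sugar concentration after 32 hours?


S = S0 * exp(-k * t)
S = 127.71 * exp(-0.0739 * 32)
S = 12.0007 g/L

12.0007 g/L


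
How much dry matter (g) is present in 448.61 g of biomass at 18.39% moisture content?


Wd = Ww * (1 - MC/100)
= 448.61 * (1 - 18.39/100)
= 366.1106 g

366.1106 g


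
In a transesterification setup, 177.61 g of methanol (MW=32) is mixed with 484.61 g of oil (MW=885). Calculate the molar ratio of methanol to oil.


Molar ratio = n_MeOH / n_oil = (MeOH/32) / (oil/885) = (MeOH * 885) / (32 * oil)
= (177.61 * 885) / (32 * 484.61)
= 10.1360

10.1360


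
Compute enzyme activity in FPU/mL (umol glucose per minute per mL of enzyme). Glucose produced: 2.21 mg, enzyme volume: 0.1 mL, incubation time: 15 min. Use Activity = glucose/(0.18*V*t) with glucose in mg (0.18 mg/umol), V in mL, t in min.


Activity = glucose_mg / (0.18 mg/umol * V_mL * t_min)
= 2.21 / (0.18 * 0.1 * 15)
= 8.1852 FPU/mL

8.1852 FPU/mL


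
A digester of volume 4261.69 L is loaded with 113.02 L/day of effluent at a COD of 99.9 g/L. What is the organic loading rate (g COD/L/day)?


OLR = Q * S / V
= 113.02 * 99.9 / 4261.69
= 2.6493 g/L/day

2.6493 g/L/day


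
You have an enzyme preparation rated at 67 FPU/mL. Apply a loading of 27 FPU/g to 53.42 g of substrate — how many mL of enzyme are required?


V = dosage * m_sub / activity
V = 27 * 53.42 / 67
V = 21.5275 mL

21.5275 mL


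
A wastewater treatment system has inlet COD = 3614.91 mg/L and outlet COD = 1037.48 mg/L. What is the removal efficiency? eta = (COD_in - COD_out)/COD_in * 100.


eta = (COD_in - COD_out) / COD_in * 100
= (3614.91 - 1037.48) / 3614.91 * 100
= 71.3000%

71.3000%


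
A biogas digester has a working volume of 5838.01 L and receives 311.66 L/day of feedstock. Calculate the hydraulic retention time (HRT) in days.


HRT = V / Q
= 5838.01 / 311.66
= 18.7320 days

18.7320 days


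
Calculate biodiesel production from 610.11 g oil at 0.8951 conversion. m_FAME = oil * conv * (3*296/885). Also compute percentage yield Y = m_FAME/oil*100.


m_FAME = oil * conv * (3 * 296 / 885) = oil * conv * (888/885)
= 610.11 * 0.8951 * 888 / 885
= 547.9607 g
Y = m_FAME / oil * 100 = conv * (888/885) * 100
= 0.8951 * 888 / 885 * 100
= 89.81%

547.9607 g FAME; Y = 89.81%


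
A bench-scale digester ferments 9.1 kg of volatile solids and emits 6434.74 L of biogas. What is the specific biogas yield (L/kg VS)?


Y = V / VS
= 6434.74 / 9.1
= 707.1143 L/kg VS

707.1143 L/kg VS


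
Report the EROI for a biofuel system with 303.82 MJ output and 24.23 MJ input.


EROI = E_out / E_in
= 303.82 / 24.23
= 12.5390

12.5390


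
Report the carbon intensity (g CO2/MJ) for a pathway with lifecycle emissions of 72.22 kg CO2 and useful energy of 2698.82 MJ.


CI = CO2 * 1000 / E
= 72.22 * 1000 / 2698.82
= 26.7598 g CO2/MJ

26.7598 g CO2/MJ


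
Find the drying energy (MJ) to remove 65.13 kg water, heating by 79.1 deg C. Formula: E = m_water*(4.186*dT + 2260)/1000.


E = m_water * (4.186 * dT + 2260) / 1000
= 65.13 * (4.186 * 79.1 + 2260) / 1000
= 168.7592 MJ

168.7592 MJ


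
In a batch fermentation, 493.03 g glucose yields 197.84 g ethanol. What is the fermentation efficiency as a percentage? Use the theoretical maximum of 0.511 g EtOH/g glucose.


Fermentation efficiency = (actual / (0.511 * glucose)) * 100
= (197.84 / (0.511 * 493.03)) * 100
= 78.5272%

78.5272%


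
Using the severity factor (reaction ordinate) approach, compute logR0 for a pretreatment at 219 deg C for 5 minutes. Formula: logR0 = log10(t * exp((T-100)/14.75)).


logR0 = log10(t * exp((T - 100) / 14.75))
= log10(5 * exp((219 - 100) / 14.75))
= 4.2028

4.2028


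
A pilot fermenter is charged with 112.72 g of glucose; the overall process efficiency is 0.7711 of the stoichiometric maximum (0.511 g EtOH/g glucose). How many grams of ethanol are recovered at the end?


Actual ethanol: m = 0.511 * 112.72 * 0.7711
m = 44.4153 g

44.4153 g


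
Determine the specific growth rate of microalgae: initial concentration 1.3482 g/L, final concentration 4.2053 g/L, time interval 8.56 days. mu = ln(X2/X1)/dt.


mu = ln(X2/X1) / dt
= ln(4.2053/1.3482) / 8.56
= 0.1329 per day

0.1329 per day


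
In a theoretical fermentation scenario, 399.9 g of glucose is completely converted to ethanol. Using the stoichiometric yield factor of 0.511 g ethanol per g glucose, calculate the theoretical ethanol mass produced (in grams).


Theoretical ethanol yield: m_EtOH = 0.511 * m_glucose
m_EtOH = 0.511 * 399.9 = 204.3489 g

204.3489 g


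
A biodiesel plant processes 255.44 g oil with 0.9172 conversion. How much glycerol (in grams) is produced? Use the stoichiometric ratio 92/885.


glycerol = oil * conv * (92/885)
= 255.44 * 0.9172 * 92 / 885
= 24.3555 g

24.3555 g


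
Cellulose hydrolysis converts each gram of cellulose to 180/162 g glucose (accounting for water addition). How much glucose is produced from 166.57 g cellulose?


glucose = cellulose * 180/162
= 166.57 * 180/162
= 185.0778 g

185.0778 g


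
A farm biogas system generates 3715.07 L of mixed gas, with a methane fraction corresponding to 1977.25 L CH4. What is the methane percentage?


CH4% = V_CH4 / V_total * 100
= 1977.25 / 3715.07 * 100
= 53.2224%

53.2224%


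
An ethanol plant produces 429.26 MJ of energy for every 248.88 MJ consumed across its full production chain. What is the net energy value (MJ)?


NEV = E_out - E_in
= 429.26 - 248.88
= 180.3800 MJ

180.3800 MJ


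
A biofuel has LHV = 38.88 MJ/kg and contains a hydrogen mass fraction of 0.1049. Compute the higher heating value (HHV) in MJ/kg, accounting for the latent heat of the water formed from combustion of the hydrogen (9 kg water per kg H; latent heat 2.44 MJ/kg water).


HHV = LHV + H_frac * 9 * 2.44
= 38.88 + 0.1049 * 9 * 2.44
= 41.1836 MJ/kg

41.1836 MJ/kg


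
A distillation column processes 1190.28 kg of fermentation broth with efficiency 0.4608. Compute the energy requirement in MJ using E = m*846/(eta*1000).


E = m * 846 / (eta * 1000)
= 1190.28 * 846 / (0.4608 * 1000)
= 2185.2797 MJ

2185.2797 MJ


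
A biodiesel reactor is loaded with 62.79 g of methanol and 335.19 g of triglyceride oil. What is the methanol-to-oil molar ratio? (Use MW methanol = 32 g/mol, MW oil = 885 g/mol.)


Molar ratio = n_MeOH / n_oil = (MeOH/32) / (oil/885) = (MeOH * 885) / (32 * oil)
= (62.79 * 885) / (32 * 335.19)
= 5.1808

5.1808


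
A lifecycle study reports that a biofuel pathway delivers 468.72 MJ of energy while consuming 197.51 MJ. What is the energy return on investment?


EROI = E_out / E_in
= 468.72 / 197.51
= 2.3731

2.3731


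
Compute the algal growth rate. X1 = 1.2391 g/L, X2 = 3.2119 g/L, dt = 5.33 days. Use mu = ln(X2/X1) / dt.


mu = ln(X2/X1) / dt
= ln(3.2119/1.2391) / 5.33
= 0.1787 per day

0.1787 per day


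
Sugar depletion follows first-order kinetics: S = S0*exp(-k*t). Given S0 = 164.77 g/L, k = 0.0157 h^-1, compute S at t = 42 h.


S = S0 * exp(-k * t)
S = 164.77 * exp(-0.0157 * 42)
S = 85.2127 g/L

85.2127 g/L


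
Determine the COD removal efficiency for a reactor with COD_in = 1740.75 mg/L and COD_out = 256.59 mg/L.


eta = (COD_in - COD_out) / COD_in * 100
= (1740.75 - 256.59) / 1740.75 * 100
= 85.2598%

85.2598%


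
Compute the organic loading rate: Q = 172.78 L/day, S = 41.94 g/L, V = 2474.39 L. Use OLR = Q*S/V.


OLR = Q * S / V
= 172.78 * 41.94 / 2474.39
= 2.9286 g/L/day

2.9286 g/L/day


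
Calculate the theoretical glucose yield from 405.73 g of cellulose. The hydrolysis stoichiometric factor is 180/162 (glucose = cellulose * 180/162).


glucose = cellulose * 180/162
= 405.73 * 180/162
= 450.8111 g

450.8111 g


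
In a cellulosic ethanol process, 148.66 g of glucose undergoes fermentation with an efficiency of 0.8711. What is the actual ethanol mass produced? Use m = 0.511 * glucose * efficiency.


Actual ethanol: m = 0.511 * 148.66 * 0.8711
m = 66.1733 g

66.1733 g


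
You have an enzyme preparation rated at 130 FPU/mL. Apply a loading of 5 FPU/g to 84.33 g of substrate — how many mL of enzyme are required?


V = dosage * m_sub / activity
V = 5 * 84.33 / 130
V = 3.2435 mL

3.2435 mL


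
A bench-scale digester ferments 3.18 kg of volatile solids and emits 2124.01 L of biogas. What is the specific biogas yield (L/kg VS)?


Y = V / VS
= 2124.01 / 3.18
= 667.9277 L/kg VS

667.9277 L/kg VS


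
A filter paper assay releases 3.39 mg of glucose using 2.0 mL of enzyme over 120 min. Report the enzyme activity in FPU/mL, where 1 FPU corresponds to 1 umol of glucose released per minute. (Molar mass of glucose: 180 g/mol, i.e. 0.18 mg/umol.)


Activity = glucose_mg / (0.18 mg/umol * V_mL * t_min)
= 3.39 / (0.18 * 2.0 * 120)
= 0.0785 FPU/mL

0.0785 FPU/mL


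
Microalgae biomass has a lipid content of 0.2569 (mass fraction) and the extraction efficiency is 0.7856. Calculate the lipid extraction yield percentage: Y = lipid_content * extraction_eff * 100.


Y = lipid_content * extraction_eff * 100
= 0.2569 * 0.7856 * 100
= 20.1821%

20.1821%
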